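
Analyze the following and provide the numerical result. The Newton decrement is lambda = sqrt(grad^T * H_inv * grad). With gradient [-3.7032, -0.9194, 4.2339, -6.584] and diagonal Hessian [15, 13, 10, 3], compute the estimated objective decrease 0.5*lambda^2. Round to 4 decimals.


Step 1: H is diagonal, so H^(-1) * g = [-0.2469, -0.0707, 0.4234, -2.1947].
Step 2: g^T H^(-1) g = sum_i g_i^2 / H_ii
  = (-3.7032)^2/15 + (-0.9194)^2/13 + (4.2339)^2/10 + (-6.584)^2/3
  = 0.9142 + 0.065 + 1.7926 + 14.4497 = 17.2215
Step 3: Objective decrease = 0.5 * g^T H^(-1) g = 8.6108


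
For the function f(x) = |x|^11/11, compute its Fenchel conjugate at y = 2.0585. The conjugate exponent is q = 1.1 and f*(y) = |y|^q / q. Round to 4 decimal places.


The conjugate exponent q satisfies 1/p + 1/q = 1.
p = 11, so q = 11/(11 - 1) = 1.1
|y|^q = 2.0585^1.1 = 2.2126
f*(2.0585) = 2.2126 / 1.1 = 2.0115


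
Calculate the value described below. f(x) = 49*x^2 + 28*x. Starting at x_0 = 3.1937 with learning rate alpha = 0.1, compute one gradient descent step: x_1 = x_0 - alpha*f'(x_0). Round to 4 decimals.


We compute the gradient at x_0 and apply the update.
f'(x) = 98*x + 28
f'(3.1937) = 98*3.1937 + 28 = 340.9826
x_1 = 3.1937 - 0.1*340.9826 = -30.9046


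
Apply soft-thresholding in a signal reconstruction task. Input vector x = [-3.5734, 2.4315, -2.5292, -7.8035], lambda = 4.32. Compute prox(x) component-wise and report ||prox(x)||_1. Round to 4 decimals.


Soft-thresholding with lambda = 4.32:
prox(-3.5734) = sign(-3.5734)*max(|-3.5734| - 4.32, 0) = 0.0
prox(2.4315) = sign(2.4315)*max(|2.4315| - 4.32, 0) = 0.0
prox(-2.5292) = sign(-2.5292)*max(|-2.5292| - 4.32, 0) = 0.0
prox(-7.8035) = sign(-7.8035)*max(|-7.8035| - 4.32, 0) = -3.4835
prox(x) = [0.0, 0.0, 0.0, -3.4835]
||prox(x)||_1 = 0.0 + 0.0 + 0.0 + 3.4835 = 3.4835


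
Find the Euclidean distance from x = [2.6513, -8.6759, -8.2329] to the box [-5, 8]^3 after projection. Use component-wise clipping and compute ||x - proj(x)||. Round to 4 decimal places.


Project each component onto [-5, 8].
clip(2.6513) = 2.6513, clip(-8.6759) = -5.0, clip(-8.2329) = -5.0
Projection = [2.6513, -5.0, -5.0]
Squared diffs: [0.0, 13.5122, 10.4516]
Distance = sqrt(23.9638) = 4.8953


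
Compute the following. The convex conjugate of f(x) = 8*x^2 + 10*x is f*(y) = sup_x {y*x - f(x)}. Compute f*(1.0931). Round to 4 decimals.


f*(y) = sup_x {y*x - a*x^2 - b*x} = sup_x {(y-b)*x - a*x^2}
FOC: (y - b) - 2a*x = 0 => x* = (y - b)/(2a)
x* = (1.0931 - 10)/(2*8) = -0.5567
f*(1.0931) = (y-b)^2/(4a) = (1.0931 - 10)^2/(4*8)
= 79.3329/32 = 2.4792


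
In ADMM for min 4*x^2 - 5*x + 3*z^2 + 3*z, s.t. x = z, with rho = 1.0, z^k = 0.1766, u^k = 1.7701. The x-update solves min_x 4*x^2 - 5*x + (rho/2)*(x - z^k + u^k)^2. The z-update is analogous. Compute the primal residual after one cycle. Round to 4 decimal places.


ADMM iteration with rho = 1.0, z^k = 0.1766, u^k = 1.7701
Step 1: x-update.
Minimize 4*x^2 - 5*x + (1.0/2)*(x - 0.1766 + 1.7701)^2
FOC: (2*4 + 1.0)*x = 5 + 1.0*(0.1766 - 1.7701)
x^{k+1} = 0.3785
Step 2: z-update.
Minimize 3*z^2 + 3*z + (1.0/2)*(0.3785 - z + 1.7701)^2
FOC: (2*3 + 1.0)*z = -3 + 1.0*(0.3785 + 1.7701)
z^{k+1} = -0.1216
Step 3: u-update.
u^{k+1} = 1.7701 + 0.3785 + 0.1216 = 2.2702
Step 4: Primal residual = |0.3785 + 0.1216| = 0.5001


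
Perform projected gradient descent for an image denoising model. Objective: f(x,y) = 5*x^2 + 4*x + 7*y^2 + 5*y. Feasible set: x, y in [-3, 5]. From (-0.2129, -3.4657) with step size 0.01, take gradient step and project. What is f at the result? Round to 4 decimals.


Step 1: Compute gradient at (-0.2129, -3.4657).
grad_x = 2*5*-0.2129 + 4 = 1.871
grad_y = 2*7*-3.4657 + 5 = -43.5198
Step 2: Gradient step.
x_raw = -0.2129 - 0.01*1.871 = -0.2316
y_raw = -3.4657 - 0.01*-43.5198 = -3.0305
Step 3: Project onto [-3, 5].
x_proj = clip(-0.2316) = -0.2316
y_proj = clip(-3.0305) = -3.0
Step 4: Evaluate f.
f(-0.2316, -3.0) = 47.3418


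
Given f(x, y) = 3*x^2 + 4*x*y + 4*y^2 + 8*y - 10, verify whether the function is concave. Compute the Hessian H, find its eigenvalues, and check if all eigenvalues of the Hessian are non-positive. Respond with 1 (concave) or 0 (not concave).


The Hessian of f(x,y) = 3*x^2 + 4*x*y + 4*y^2 + 8*y - 10 is:
H = [[6, 4], [4, 8]]
Trace = 6 + 8 = 14
Determinant = 6*8 - (4)^2 = 32
Discriminant = (14)^2 - 4*32 = 68.0
Eigenvalues: lambda_1 = 2.8769, lambda_2 = 11.1231
The function is not concave.

0


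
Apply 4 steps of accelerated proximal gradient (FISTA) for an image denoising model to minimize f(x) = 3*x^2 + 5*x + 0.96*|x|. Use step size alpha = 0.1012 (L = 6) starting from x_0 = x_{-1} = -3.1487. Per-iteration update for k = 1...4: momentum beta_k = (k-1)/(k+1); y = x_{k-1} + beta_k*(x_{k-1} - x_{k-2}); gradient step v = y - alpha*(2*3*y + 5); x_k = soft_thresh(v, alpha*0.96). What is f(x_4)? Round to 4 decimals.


FISTA on f(x) = 3*x^2 + 5*x + 0.96*|x|
L = 6, alpha = 0.1012
Iteration 1: beta = 0.0, y = -3.1487 + 0.0*(-3.1487 + 3.1487) = -3.1487
  grad(y) = -13.8922, v = y - alpha*grad = -1.7428
  prox(v) = soft_thresh(-1.7428, 0.0972) = -1.6457
Iteration 2: beta = 0.3333, y = -1.6457 + 0.3333*(-1.6457 + 3.1487) = -1.1446
  grad(y) = -1.8679, v = y - alpha*grad = -0.9556
  prox(v) = soft_thresh(-0.9556, 0.0972) = -0.8585
Iteration 3: beta = 0.5, y = -0.8585 + 0.5*(-0.8585 + 1.6457) = -0.4649
  grad(y) = 2.2108, v = y - alpha*grad = -0.6886
  prox(v) = soft_thresh(-0.6886, 0.0972) = -0.5914
Iteration 4: beta = 0.6, y = -0.5914 + 0.6*(-0.5914 + 0.8585) = -0.4312
  grad(y) = 2.4126, v = y - alpha*grad = -0.6754
  prox(v) = soft_thresh(-0.6754, 0.0972) = -0.5782
f(x_4) = 3*(-0.5782)^2 + 5*(-0.5782) + 0.96*|-0.5782| = -1.333


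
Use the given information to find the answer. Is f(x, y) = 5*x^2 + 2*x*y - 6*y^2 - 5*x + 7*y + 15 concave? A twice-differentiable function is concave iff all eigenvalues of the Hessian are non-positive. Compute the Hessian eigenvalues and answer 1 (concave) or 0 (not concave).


The Hessian of f(x,y) = 5*x^2 + 2*x*y - 6*y^2 - 5*x + 7*y + 15 is:
H = [[10, 2], [2, -12]]
Trace = 10 - 12 = -2
Determinant = 10*-12 - (2)^2 = -124
Discriminant = (-2)^2 - 4*-124 = 500.0
Eigenvalues: lambda_1 = -12.1803, lambda_2 = 10.1803
The function is not concave.

0


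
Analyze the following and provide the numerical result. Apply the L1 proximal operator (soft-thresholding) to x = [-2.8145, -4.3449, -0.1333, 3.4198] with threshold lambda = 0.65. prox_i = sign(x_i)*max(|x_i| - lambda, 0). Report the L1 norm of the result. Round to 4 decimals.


Soft-thresholding with lambda = 0.65:
prox(-2.8145) = sign(-2.8145)*max(|-2.8145| - 0.65, 0) = -2.1645
prox(-4.3449) = sign(-4.3449)*max(|-4.3449| - 0.65, 0) = -3.6949
prox(-0.1333) = sign(-0.1333)*max(|-0.1333| - 0.65, 0) = 0.0
prox(3.4198) = sign(3.4198)*max(|3.4198| - 0.65, 0) = 2.7698
prox(x) = [-2.1645, -3.6949, 0.0, 2.7698]
||prox(x)||_1 = 2.1645 + 3.6949 + 0.0 + 2.7698 = 8.6292


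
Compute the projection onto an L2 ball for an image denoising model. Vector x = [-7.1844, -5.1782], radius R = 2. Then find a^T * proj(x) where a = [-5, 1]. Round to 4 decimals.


Step 1: Compute ||x|| (intermediates to 6 decimals).
||x|| = sqrt((-7.1844)^2 + (-5.1782)^2) = 8.856035
Step 2: Project.
Since ||x|| > R, scale = R/||x|| = 2/8.856035 = 0.225835, proj(x) = scale * x
proj(x) = [-1.622489, -1.169419]
Step 3: Dot product.
a^T * proj(x) = -5*(-1.622489) + 1*(-1.169419) = 6.943


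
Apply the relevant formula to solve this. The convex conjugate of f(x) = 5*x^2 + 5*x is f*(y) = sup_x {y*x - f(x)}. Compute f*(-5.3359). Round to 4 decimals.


f*(y) = sup_x {y*x - a*x^2 - b*x} = sup_x {(y-b)*x - a*x^2}
FOC: (y - b) - 2a*x = 0 => x* = (y - b)/(2a)
x* = (-5.3359 - 5)/(2*5) = -1.0336
f*(-5.3359) = (y-b)^2/(4a) = (-5.3359 - 5)^2/(4*5)
= 106.8308/20 = 5.3415


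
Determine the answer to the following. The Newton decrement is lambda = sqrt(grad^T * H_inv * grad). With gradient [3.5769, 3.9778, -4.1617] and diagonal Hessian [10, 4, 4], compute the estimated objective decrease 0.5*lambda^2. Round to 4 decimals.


Step 1: H is diagonal, so H^(-1) * g = [0.3577, 0.9945, -1.0404].
Step 2: g^T H^(-1) g = sum_i g_i^2 / H_ii
  = (3.5769)^2/10 + (3.9778)^2/4 + (-4.1617)^2/4
  = 1.2794 + 3.9557 + 4.3299 = 9.5651
Step 3: Objective decrease = 0.5 * g^T H^(-1) g = 4.7825


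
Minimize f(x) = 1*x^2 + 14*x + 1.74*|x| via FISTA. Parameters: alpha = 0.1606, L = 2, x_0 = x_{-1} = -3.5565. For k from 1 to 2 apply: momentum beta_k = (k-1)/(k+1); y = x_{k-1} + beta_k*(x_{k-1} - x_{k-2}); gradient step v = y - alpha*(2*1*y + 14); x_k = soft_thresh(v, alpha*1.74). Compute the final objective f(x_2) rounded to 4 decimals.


FISTA on f(x) = 1*x^2 + 14*x + 1.74*|x|
L = 2, alpha = 0.1606
Iteration 1: beta = 0.0, y = -3.5565 + 0.0*(-3.5565 + 3.5565) = -3.5565
  grad(y) = 6.887, v = y - alpha*grad = -4.6626
  prox(v) = soft_thresh(-4.6626, 0.2794) = -4.3831
Iteration 2: beta = 0.3333, y = -4.3831 + 0.3333*(-4.3831 + 3.5565) = -4.6586
  grad(y) = 4.6827, v = y - alpha*grad = -5.4107
  prox(v) = soft_thresh(-5.4107, 0.2794) = -5.1312
f(x_2) = 1*(-5.1312)^2 + 14*(-5.1312) + 1.74*|-5.1312| = -36.5794


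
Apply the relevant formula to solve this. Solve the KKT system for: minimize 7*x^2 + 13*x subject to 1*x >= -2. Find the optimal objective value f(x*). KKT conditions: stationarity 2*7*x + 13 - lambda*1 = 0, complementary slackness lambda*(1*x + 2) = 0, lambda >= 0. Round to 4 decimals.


Step 1: Try lambda = 0 (constraint inactive).
Stationarity: 2*7*x + 13 = 0
x* = -13/(2*7) = -13/14 = -0.9286 (rounded; the exact value -13/14 is used below)
Check constraint: 1*-0.9286 = -0.9286 >= -2 -- satisfied.
Step 2: Compute optimal value.
f(x*) = 7*(-13/14)^2 + 13*(-13/14) = -6.0357


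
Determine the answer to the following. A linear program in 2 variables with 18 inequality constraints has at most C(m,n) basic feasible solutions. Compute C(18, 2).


Each vertex corresponds to some choice of n active constraints out of m, so the number of vertices is at most C(m, n) = m! / (n!(m-n)!).
m = 18, n = 2
Numerator: 18 * 17
Denominator: 2! = 2
C(18, 2) = 153


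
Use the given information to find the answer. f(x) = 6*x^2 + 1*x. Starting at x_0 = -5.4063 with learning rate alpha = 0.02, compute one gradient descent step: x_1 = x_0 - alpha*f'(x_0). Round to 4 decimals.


We compute the gradient at x_0 and apply the update.
f'(x) = 12*x + 1
f'(-5.4063) = 12*-5.4063 + 1 = -63.8756
x_1 = -5.4063 - 0.02*-63.8756 = -4.1288


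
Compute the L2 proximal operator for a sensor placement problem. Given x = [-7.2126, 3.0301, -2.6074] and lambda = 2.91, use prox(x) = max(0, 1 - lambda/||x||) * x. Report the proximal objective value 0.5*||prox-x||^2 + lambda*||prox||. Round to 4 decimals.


Step 1: Compute ||x||.
||x|| = 8.2463
Step 2: Compute scaling factor.
scale = max(0, 1 - 2.91/8.2463) = 0.6471
Step 3: prox(x) = [-4.6674, 1.9608, -1.6873]
||prox(x)|| = 5.3363
Step 4: Proximal objective.
0.5*||prox-x||^2 = 4.2341
lambda*||prox|| = 15.5286
Total = 19.7627


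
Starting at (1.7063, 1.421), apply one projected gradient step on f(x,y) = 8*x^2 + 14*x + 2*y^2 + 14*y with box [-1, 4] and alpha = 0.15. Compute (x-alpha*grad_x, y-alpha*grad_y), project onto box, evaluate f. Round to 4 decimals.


Step 1: Compute gradient at (1.7063, 1.421).
grad_x = 2*8*1.7063 + 14 = 41.3008
grad_y = 2*2*1.421 + 14 = 19.684
Step 2: Gradient step.
x_raw = 1.7063 - 0.15*41.3008 = -4.4888
y_raw = 1.421 - 0.15*19.684 = -1.5316
Step 3: Project onto [-1, 4].
x_proj = clip(-4.4888) = -1.0
y_proj = clip(-1.5316) = -1.0
Step 4: Evaluate f.
f(-1.0, -1.0) = -18.0


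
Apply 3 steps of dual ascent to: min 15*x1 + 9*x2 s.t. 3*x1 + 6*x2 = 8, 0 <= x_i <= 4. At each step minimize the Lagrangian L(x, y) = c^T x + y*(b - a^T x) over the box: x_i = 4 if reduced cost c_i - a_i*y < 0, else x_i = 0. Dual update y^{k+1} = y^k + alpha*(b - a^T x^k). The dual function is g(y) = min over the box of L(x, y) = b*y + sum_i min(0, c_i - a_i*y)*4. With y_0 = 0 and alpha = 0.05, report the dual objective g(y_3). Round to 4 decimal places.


Dual ascent for LP: min 15*x1 + 9*x2, 3*x1 + 6*x2 = 8, 0 <= x_i <= 4
Step 1: y^k = 0.0, reduced costs: (15.0, 9.0)
  x^k = (0.0, 0.0), subgradient = b - a^T x = 8.0
  y^{k+1} = 0.0 + 0.05*8.0 = 0.4
Step 2: y^k = 0.4, reduced costs: (13.8, 6.6)
  x^k = (0.0, 0.0), subgradient = b - a^T x = 8.0
  y^{k+1} = 0.4 + 0.05*8.0 = 0.8
Step 3: y^k = 0.8, reduced costs: (12.6, 4.2)
  x^k = (0.0, 0.0), subgradient = b - a^T x = 8.0
  y^{k+1} = 0.8 + 0.05*8.0 = 1.2
Dual objective at y_3 = 1.2: reduced costs (11.4, 1.8), box minimizer x = (0.0, 0.0)
g(y_3) = b*y + (c1 - a1*y)*x1 + (c2 - a2*y)*x2 = 8*1.2 + 11.4*0.0 + 1.8*0.0 = 9.6 + 0.0 + 0.0 = 9.6


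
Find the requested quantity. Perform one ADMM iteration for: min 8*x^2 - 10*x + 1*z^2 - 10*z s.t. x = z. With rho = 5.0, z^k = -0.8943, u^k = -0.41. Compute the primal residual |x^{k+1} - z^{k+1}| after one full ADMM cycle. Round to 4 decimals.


ADMM iteration with rho = 5.0, z^k = -0.8943, u^k = -0.41
Step 1: x-update.
Minimize 8*x^2 - 10*x + (5.0/2)*(x + 0.8943 - 0.41)^2
FOC: (2*8 + 5.0)*x = 10 + 5.0*(-0.8943 + 0.41)
x^{k+1} = 0.3609
Step 2: z-update.
Minimize 1*z^2 - 10*z + (5.0/2)*(0.3609 - z - 0.41)^2
FOC: (2*1 + 5.0)*z = 10 + 5.0*(0.3609 - 0.41)
z^{k+1} = 1.3935
Step 3: u-update.
u^{k+1} = -0.41 + 0.3609 - 1.3935 = -1.4426
Step 4: Primal residual = |0.3609 - 1.3935| = 1.0326


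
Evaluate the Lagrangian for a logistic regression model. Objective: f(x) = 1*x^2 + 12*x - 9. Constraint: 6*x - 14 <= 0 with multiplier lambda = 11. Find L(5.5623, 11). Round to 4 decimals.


Step 1: Evaluate f(x).
f(5.5623) = 1*5.5623^2 + 12*5.5623 - 9 = 88.6868
Step 2: Evaluate g(x).
g(5.5623) = 6*5.5623 - 14 = 19.3738
Step 3: Compute Lagrangian.
L = 88.6868 + 11*19.3738 = 301.7986


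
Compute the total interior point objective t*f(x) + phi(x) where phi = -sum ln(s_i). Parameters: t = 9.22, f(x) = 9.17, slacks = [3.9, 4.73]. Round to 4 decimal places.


Step 1: Compute log-barrier.
ln values: [1.361, 1.5539]
phi = -(1.361 + 1.5539) = -2.9149
Step 2: Compute augmented objective.
t*f(x) = 9.22*9.17 = 84.5474
Total = 84.5474 - 2.9149 = 81.6325


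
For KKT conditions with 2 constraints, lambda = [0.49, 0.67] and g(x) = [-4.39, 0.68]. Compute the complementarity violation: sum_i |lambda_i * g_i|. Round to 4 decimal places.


KKT complementary slackness check:
lambda_1 * g_1 = 0.49 * -4.39 = -2.1511
lambda_2 * g_2 = 0.67 * 0.68 = 0.4556
Total violation = 2.1511 + 0.4556 = 2.6067


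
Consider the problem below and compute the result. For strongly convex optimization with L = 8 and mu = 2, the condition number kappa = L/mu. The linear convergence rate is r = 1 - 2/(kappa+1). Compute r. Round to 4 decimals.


Step 1: Compute the condition number.
kappa = L/mu = 8/2 = 4.0
Step 2: Compute the convergence rate.
r = 1 - 2/(kappa + 1) = 1 - 2*mu/(L + mu) = (L - mu)/(L + mu) = 6/10 = 0.6


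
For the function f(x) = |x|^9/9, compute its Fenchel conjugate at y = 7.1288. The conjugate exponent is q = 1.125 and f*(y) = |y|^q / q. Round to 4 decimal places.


The conjugate exponent q satisfies 1/p + 1/q = 1.
p = 9, so q = 9/(9 - 1) = 1.125
|y|^q = 7.1288^1.125 = 9.1126
f*(7.1288) = 9.1126 / 1.125 = 8.1001


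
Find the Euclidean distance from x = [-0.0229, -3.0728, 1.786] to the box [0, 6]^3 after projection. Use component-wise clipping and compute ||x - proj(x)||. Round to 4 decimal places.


Project each component onto [0, 6].
clip(-0.0229) = 0.0, clip(-3.0728) = 0.0, clip(1.786) = 1.786
Projection = [0.0, 0.0, 1.786]
Squared diffs: [0.0005, 9.4421, 0.0]
Distance = sqrt(9.4426) = 3.0729


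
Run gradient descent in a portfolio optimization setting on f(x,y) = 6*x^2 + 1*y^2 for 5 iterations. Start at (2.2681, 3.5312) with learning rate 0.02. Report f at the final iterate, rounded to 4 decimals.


Gradient descent on f(x,y) = 6*x^2 + 1*y^2.
Starting point: (2.2681, 3.5312), alpha = 0.02
Step 1: grad_x = 2*6*2.2681 = 27.2172, grad_y = 2*1*3.5312 = 7.0624
  x_1 = 2.2681 - 0.02*27.2172 = 1.7238
  y_1 = 3.5312 - 0.02*7.0624 = 3.39
Step 2: grad_x = 2*6*1.7238 = 20.6851, grad_y = 2*1*3.39 = 6.7799
  x_2 = 1.7238 - 0.02*20.6851 = 1.3101
  y_2 = 3.39 - 0.02*6.7799 = 3.2544
Step 3: grad_x = 2*6*1.3101 = 15.7207, grad_y = 2*1*3.2544 = 6.5087
  x_3 = 1.3101 - 0.02*15.7207 = 0.9956
  y_3 = 3.2544 - 0.02*6.5087 = 3.1242
Step 4: grad_x = 2*6*0.9956 = 11.9477, grad_y = 2*1*3.1242 = 6.2484
  x_4 = 0.9956 - 0.02*11.9477 = 0.7567
  y_4 = 3.1242 - 0.02*6.2484 = 2.9992
Step 5: grad_x = 2*6*0.7567 = 9.0803, grad_y = 2*1*2.9992 = 5.9984
  x_5 = 0.7567 - 0.02*9.0803 = 0.5751
  y_5 = 2.9992 - 0.02*5.9984 = 2.8792
f(0.5751, 2.8792) = 6*0.5751^2 + 1*2.8792^2 = 10.2744


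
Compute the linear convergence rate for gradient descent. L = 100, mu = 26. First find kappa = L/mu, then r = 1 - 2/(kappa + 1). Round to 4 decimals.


Step 1: Compute the condition number.
kappa = L/mu = 100/26 = 3.8462
Step 2: Compute the convergence rate.
r = 1 - 2/(kappa + 1) = 1 - 2*mu/(L + mu) = (L - mu)/(L + mu) = 74/126 = 0.5873


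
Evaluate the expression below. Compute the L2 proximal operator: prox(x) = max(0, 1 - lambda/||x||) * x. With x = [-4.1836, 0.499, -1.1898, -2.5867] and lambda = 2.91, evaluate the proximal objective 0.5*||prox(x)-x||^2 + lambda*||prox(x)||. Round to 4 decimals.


Step 1: Compute ||x||.
||x|| = 5.0851
Step 2: Compute scaling factor.
scale = max(0, 1 - 2.91/5.0851) = 0.4277
Step 3: prox(x) = [-1.7895, 0.2134, -0.5089, -1.1064]
||prox(x)|| = 2.1751
Step 4: Proximal objective.
0.5*||prox-x||^2 = 4.2341
lambda*||prox|| = 6.3295
Total = 10.5636


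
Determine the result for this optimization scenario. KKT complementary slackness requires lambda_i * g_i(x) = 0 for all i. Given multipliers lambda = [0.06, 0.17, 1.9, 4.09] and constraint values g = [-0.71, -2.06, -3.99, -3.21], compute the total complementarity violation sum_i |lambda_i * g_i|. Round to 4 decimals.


KKT complementary slackness check:
lambda_1 * g_1 = 0.06 * -0.71 = -0.0426
lambda_2 * g_2 = 0.17 * -2.06 = -0.3502
lambda_3 * g_3 = 1.9 * -3.99 = -7.581
lambda_4 * g_4 = 4.09 * -3.21 = -13.1289
Total violation = 0.0426 + 0.3502 + 7.581 + 13.1289 = 21.1027


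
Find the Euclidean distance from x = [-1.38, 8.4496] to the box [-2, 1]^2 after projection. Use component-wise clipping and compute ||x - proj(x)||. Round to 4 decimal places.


Project each component onto [-2, 1].
clip(-1.38) = -1.38, clip(8.4496) = 1.0
Projection = [-1.38, 1.0]
Squared diffs: [0.0, 55.4965]
Distance = sqrt(55.4965) = 7.4496


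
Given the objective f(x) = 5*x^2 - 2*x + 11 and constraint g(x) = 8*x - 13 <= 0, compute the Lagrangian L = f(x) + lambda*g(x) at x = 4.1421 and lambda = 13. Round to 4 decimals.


Step 1: Evaluate f(x).
f(4.1421) = 5*4.1421^2 - 2*4.1421 + 11 = 88.5008
Step 2: Evaluate g(x).
g(4.1421) = 8*4.1421 - 13 = 20.1368
Step 3: Compute Lagrangian.
L = 88.5008 + 13*20.1368 = 350.2792


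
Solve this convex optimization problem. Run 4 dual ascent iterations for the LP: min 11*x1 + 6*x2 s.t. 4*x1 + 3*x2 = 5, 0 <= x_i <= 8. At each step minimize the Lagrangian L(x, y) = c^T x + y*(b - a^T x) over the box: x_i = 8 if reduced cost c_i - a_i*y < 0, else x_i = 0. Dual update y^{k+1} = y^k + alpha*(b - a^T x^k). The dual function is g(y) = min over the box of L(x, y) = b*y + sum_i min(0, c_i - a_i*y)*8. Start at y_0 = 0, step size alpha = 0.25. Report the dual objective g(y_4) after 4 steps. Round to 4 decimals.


Dual ascent for LP: min 11*x1 + 6*x2, 4*x1 + 3*x2 = 5, 0 <= x_i <= 8
Step 1: y^k = 0.0, reduced costs: (11.0, 6.0)
  x^k = (0.0, 0.0), subgradient = b - a^T x = 5.0
  y^{k+1} = 0.0 + 0.25*5.0 = 1.25
Step 2: y^k = 1.25, reduced costs: (6.0, 2.25)
  x^k = (0.0, 0.0), subgradient = b - a^T x = 5.0
  y^{k+1} = 1.25 + 0.25*5.0 = 2.5
Step 3: y^k = 2.5, reduced costs: (1.0, -1.5)
  x^k = (0.0, 8.0), subgradient = b - a^T x = -19.0
  y^{k+1} = 2.5 + 0.25*-19.0 = -2.25
Step 4: y^k = -2.25, reduced costs: (20.0, 12.75)
  x^k = (0.0, 0.0), subgradient = b - a^T x = 5.0
  y^{k+1} = -2.25 + 0.25*5.0 = -1.0
Dual objective at y_4 = -1.0: reduced costs (15.0, 9.0), box minimizer x = (0.0, 0.0)
g(y_4) = b*y + (c1 - a1*y)*x1 + (c2 - a2*y)*x2 = 5*(-1.0) + 15.0*0.0 + 9.0*0.0 = -5.0 + 0.0 + 0.0 = -5.0


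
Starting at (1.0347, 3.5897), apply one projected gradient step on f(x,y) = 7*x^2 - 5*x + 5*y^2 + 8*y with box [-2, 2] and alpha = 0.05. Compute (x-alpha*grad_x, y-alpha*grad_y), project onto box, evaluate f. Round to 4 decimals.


Step 1: Compute gradient at (1.0347, 3.5897).
grad_x = 2*7*1.0347 - 5 = 9.4858
grad_y = 2*5*3.5897 + 8 = 43.897
Step 2: Gradient step.
x_raw = 1.0347 - 0.05*9.4858 = 0.5604
y_raw = 3.5897 - 0.05*43.897 = 1.3949
Step 3: Project onto [-2, 2].
x_proj = clip(0.5604) = 0.5604
y_proj = clip(1.3949) = 1.3949
Step 4: Evaluate f.
f(0.5604, 1.3949) = 20.2832


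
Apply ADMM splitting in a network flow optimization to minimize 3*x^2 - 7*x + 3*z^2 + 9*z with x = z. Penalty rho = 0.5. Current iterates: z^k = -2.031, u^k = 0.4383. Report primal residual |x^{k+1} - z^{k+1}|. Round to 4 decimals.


ADMM iteration with rho = 0.5, z^k = -2.031, u^k = 0.4383
Step 1: x-update.
Minimize 3*x^2 - 7*x + (0.5/2)*(x + 2.031 + 0.4383)^2
FOC: (2*3 + 0.5)*x = 7 + 0.5*(-2.031 - 0.4383)
x^{k+1} = 0.887
Step 2: z-update.
Minimize 3*z^2 + 9*z + (0.5/2)*(0.887 - z + 0.4383)^2
FOC: (2*3 + 0.5)*z = -9 + 0.5*(0.887 + 0.4383)
z^{k+1} = -1.2827
Step 3: u-update.
u^{k+1} = 0.4383 + 0.887 + 1.2827 = 2.6079
Step 4: Primal residual = |0.887 + 1.2827| = 2.1696


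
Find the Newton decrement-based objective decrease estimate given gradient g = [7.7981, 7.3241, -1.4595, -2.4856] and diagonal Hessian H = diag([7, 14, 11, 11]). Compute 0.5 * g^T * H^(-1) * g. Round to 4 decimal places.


Step 1: H is diagonal, so H^(-1) * g = [1.114, 0.5232, -0.1327, -0.226].
Step 2: g^T H^(-1) g = sum_i g_i^2 / H_ii
  = (7.7981)^2/7 + (7.3241)^2/14 + (-1.4595)^2/11 + (-2.4856)^2/11
  = 8.6872 + 3.8316 + 0.1936 + 0.5617 = 13.2741
Step 3: Objective decrease = 0.5 * g^T H^(-1) g = 6.6371


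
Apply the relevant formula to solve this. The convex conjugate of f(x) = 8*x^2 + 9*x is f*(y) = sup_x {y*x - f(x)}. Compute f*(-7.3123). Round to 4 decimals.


f*(y) = sup_x {y*x - a*x^2 - b*x} = sup_x {(y-b)*x - a*x^2}
FOC: (y - b) - 2a*x = 0 => x* = (y - b)/(2a)
x* = (-7.3123 - 9)/(2*8) = -1.0195
f*(-7.3123) = (y-b)^2/(4a) = (-7.3123 - 9)^2/(4*8)
= 266.0911/32 = 8.3153


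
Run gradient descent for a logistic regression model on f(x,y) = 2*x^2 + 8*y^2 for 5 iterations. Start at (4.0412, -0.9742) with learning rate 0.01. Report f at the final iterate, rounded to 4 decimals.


Gradient descent on f(x,y) = 2*x^2 + 8*y^2.
Starting point: (4.0412, -0.9742), alpha = 0.01
Step 1: grad_x = 2*2*4.0412 = 16.1648, grad_y = 2*8*-0.9742 = -15.5872
  x_1 = 4.0412 - 0.01*16.1648 = 3.8796
  y_1 = -0.9742 - 0.01*-15.5872 = -0.8183
Step 2: grad_x = 2*2*3.8796 = 15.5182, grad_y = 2*8*-0.8183 = -13.0932
  x_2 = 3.8796 - 0.01*15.5182 = 3.7244
  y_2 = -0.8183 - 0.01*-13.0932 = -0.6874
Step 3: grad_x = 2*2*3.7244 = 14.8975, grad_y = 2*8*-0.6874 = -10.9983
  x_3 = 3.7244 - 0.01*14.8975 = 3.5754
  y_3 = -0.6874 - 0.01*-10.9983 = -0.5774
Step 4: grad_x = 2*2*3.5754 = 14.3016, grad_y = 2*8*-0.5774 = -9.2386
  x_4 = 3.5754 - 0.01*14.3016 = 3.4324
  y_4 = -0.5774 - 0.01*-9.2386 = -0.485
Step 5: grad_x = 2*2*3.4324 = 13.7295, grad_y = 2*8*-0.485 = -7.7604
  x_5 = 3.4324 - 0.01*13.7295 = 3.2951
  y_5 = -0.485 - 0.01*-7.7604 = -0.4074
f(3.2951, -0.4074) = 2*3.2951^2 + 8*(-0.4074)^2 = 23.0431


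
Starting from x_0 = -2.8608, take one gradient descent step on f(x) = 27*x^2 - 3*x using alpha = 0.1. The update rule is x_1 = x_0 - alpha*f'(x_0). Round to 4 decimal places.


We compute the gradient at x_0 and apply the update.
f'(x) = 54*x - 3
f'(-2.8608) = 54*-2.8608 - 3 = -157.4832
x_1 = -2.8608 - 0.1*-157.4832 = 12.8875


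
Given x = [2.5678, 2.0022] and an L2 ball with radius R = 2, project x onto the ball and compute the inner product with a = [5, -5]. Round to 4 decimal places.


Step 1: Compute ||x|| (intermediates to 6 decimals).
||x|| = sqrt(2.5678^2 + 2.0022^2) = 3.256133
Step 2: Project.
Since ||x|| > R, scale = R/||x|| = 2/3.256133 = 0.614226, proj(x) = scale * x
proj(x) = [1.57721, 1.229803]
Step 3: Dot product.
a^T * proj(x) = 5*1.57721 - 5*1.229803 = 1.737


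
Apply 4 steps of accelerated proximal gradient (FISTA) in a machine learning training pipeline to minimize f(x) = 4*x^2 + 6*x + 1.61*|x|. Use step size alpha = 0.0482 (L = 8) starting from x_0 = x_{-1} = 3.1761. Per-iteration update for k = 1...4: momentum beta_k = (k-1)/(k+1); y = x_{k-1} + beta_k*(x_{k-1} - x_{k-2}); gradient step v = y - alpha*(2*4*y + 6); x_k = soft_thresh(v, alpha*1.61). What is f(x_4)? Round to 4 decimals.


FISTA on f(x) = 4*x^2 + 6*x + 1.61*|x|
L = 8, alpha = 0.0482
Iteration 1: beta = 0.0, y = 3.1761 + 0.0*(3.1761 - 3.1761) = 3.1761
  grad(y) = 31.4088, v = y - alpha*grad = 1.6622
  prox(v) = soft_thresh(1.6622, 0.0776) = 1.5846
Iteration 2: beta = 0.3333, y = 1.5846 + 0.3333*(1.5846 - 3.1761) = 1.0541
  grad(y) = 14.4327, v = y - alpha*grad = 0.3584
  prox(v) = soft_thresh(0.3584, 0.0776) = 0.2808
Iteration 3: beta = 0.5, y = 0.2808 + 0.5*(0.2808 - 1.5846) = -0.371
  grad(y) = 3.0316, v = y - alpha*grad = -0.5172
  prox(v) = soft_thresh(-0.5172, 0.0776) = -0.4396
Iteration 4: beta = 0.6, y = -0.4396 + 0.6*(-0.4396 - 0.2808) = -0.8718
  grad(y) = -0.9745, v = y - alpha*grad = -0.8248
  prox(v) = soft_thresh(-0.8248, 0.0776) = -0.7472
f(x_4) = 4*(-0.7472)^2 + 6*(-0.7472) + 1.61*|-0.7472| = -1.0469


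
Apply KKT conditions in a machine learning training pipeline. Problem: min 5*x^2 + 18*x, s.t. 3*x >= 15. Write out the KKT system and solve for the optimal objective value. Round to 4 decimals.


Step 1: Try lambda = 0 (constraint inactive).
x_unc = -18/(2*5) = -1.8
Check: 3*-1.8 = -5.4 < 15 -- violated!
Step 2: Constraint must be active: 3*x = 15
x* = 15/3 = 5.0
lambda = (2*5*5.0 + 18)/3 = 22.6667
Step 3: Compute optimal value.
f(x*) = 5*5.0^2 + 18*5.0 = 215.0


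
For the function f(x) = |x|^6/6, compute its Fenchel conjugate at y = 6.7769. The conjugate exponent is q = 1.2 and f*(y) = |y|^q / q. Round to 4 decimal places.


The conjugate exponent q satisfies 1/p + 1/q = 1.
p = 6, so q = 6/(6 - 1) = 1.2
|y|^q = 6.7769^1.2 = 9.9366
f*(6.7769) = 9.9366 / 1.2 = 8.2805


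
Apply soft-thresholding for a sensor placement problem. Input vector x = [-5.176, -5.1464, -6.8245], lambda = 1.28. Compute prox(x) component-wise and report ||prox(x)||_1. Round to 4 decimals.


Soft-thresholding with lambda = 1.28:
prox(-5.176) = sign(-5.176)*max(|-5.176| - 1.28, 0) = -3.896
prox(-5.1464) = sign(-5.1464)*max(|-5.1464| - 1.28, 0) = -3.8664
prox(-6.8245) = sign(-6.8245)*max(|-6.8245| - 1.28, 0) = -5.5445
prox(x) = [-3.896, -3.8664, -5.5445]
||prox(x)||_1 = 3.896 + 3.8664 + 5.5445 = 13.3069


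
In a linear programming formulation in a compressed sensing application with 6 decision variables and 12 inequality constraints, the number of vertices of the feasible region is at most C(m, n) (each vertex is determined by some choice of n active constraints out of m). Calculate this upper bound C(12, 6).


Each vertex corresponds to some choice of n active constraints out of m, so the number of vertices is at most C(m, n) = m! / (n!(m-n)!).
m = 12, n = 6
Numerator: 12 * 11 * 10 * 9 * 8 * 7
Denominator: 6! = 720
C(12, 6) = 924


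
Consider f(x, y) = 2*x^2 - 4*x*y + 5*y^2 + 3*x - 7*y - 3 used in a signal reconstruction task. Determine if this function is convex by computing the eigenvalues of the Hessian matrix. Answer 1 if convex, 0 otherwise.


The Hessian of f(x,y) = 2*x^2 - 4*x*y + 5*y^2 + 3*x - 7*y - 3 is:
H = [[4, -4], [-4, 10]]
Trace = 4 + 10 = 14
Determinant = 4*10 - (-4)^2 = 24
Discriminant = (14)^2 - 4*24 = 100.0
Eigenvalues: lambda_1 = 2.0, lambda_2 = 12.0
The function is convex.

1


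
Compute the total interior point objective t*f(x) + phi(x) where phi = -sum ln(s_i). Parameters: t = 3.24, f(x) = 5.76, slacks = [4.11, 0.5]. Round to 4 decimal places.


Step 1: Compute log-barrier.
ln values: [1.4134, -0.6931]
phi = -(1.4134 - 0.6931) = -0.7203
Step 2: Compute augmented objective.
t*f(x) = 3.24*5.76 = 18.6624
Total = 18.6624 - 0.7203 = 17.9421


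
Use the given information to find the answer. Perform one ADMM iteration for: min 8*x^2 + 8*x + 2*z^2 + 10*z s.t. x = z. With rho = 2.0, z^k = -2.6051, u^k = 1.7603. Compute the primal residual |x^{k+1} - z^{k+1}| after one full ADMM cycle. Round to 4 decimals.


ADMM iteration with rho = 2.0, z^k = -2.6051, u^k = 1.7603
Step 1: x-update.
Minimize 8*x^2 + 8*x + (2.0/2)*(x + 2.6051 + 1.7603)^2
FOC: (2*8 + 2.0)*x = -8 + 2.0*(-2.6051 - 1.7603)
x^{k+1} = -0.9295
Step 2: z-update.
Minimize 2*z^2 + 10*z + (2.0/2)*(-0.9295 - z + 1.7603)^2
FOC: (2*2 + 2.0)*z = -10 + 2.0*(-0.9295 + 1.7603)
z^{k+1} = -1.3897
Step 3: u-update.
u^{k+1} = 1.7603 - 0.9295 + 1.3897 = 2.2205
Step 4: Primal residual = |-0.9295 + 1.3897| = 0.4602


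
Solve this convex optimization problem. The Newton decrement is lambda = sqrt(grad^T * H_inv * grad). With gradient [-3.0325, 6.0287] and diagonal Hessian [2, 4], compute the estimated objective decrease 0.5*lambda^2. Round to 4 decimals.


Step 1: H is diagonal, so H^(-1) * g = [-1.5163, 1.5072].
Step 2: g^T H^(-1) g = sum_i g_i^2 / H_ii
  = (-3.0325)^2/2 + (6.0287)^2/4
  = 4.598 + 9.0863 = 13.6843
Step 3: Objective decrease = 0.5 * g^T H^(-1) g = 6.8422


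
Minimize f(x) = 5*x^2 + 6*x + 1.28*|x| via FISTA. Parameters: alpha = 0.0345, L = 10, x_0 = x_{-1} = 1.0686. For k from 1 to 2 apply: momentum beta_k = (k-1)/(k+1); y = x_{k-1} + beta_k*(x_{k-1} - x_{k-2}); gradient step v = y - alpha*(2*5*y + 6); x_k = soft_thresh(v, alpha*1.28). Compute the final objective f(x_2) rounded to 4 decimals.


FISTA on f(x) = 5*x^2 + 6*x + 1.28*|x|
L = 10, alpha = 0.0345
Iteration 1: beta = 0.0, y = 1.0686 + 0.0*(1.0686 - 1.0686) = 1.0686
  grad(y) = 16.686, v = y - alpha*grad = 0.4929
  prox(v) = soft_thresh(0.4929, 0.0442) = 0.4488
Iteration 2: beta = 0.3333, y = 0.4488 + 0.3333*(0.4488 - 1.0686) = 0.2422
  grad(y) = 8.4216, v = y - alpha*grad = -0.0484
  prox(v) = soft_thresh(-0.0484, 0.0442) = -0.0042
f(x_2) = 5*(-0.0042)^2 + 6*(-0.0042) + 1.28*|-0.0042| = -0.0198


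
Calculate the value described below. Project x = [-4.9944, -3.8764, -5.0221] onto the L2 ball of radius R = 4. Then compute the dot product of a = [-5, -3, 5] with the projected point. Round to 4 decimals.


Step 1: Compute ||x|| (intermediates to 6 decimals).
||x|| = sqrt((-4.9944)^2 + (-3.8764)^2 + (-5.0221)^2) = 8.074156
Step 2: Project.
Since ||x|| > R, scale = R/||x|| = 4/8.074156 = 0.495408, proj(x) = scale * x
proj(x) = [-2.474266, -1.9204, -2.487989]
Step 3: Dot product.
a^T * proj(x) = -5*(-2.474266) - 3*(-1.9204) + 5*(-2.487989) = 5.6926


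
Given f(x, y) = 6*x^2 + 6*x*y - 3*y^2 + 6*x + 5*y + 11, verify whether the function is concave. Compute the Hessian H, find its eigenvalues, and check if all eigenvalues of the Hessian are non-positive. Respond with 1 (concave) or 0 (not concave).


The Hessian of f(x,y) = 6*x^2 + 6*x*y - 3*y^2 + 6*x + 5*y + 11 is:
H = [[12, 6], [6, -6]]
Trace = 12 - 6 = 6
Determinant = 12*-6 - (6)^2 = -108
Discriminant = (6)^2 - 4*-108 = 468.0
Eigenvalues: lambda_1 = -7.8167, lambda_2 = 13.8167
The function is not concave.

0


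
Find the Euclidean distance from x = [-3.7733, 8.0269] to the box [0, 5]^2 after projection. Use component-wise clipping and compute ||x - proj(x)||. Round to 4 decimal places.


Project each component onto [0, 5].
clip(-3.7733) = 0.0, clip(8.0269) = 5.0
Projection = [0.0, 5.0]
Squared diffs: [14.2378, 9.1621]
Distance = sqrt(23.3999) = 4.8373


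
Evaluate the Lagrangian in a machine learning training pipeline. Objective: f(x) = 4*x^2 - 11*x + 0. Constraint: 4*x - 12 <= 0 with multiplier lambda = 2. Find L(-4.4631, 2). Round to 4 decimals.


Step 1: Evaluate f(x).
f(-4.4631) = 4*(-4.4631)^2 - 11*(-4.4631) + 0 = 128.7711
Step 2: Evaluate g(x).
g(-4.4631) = 4*-4.4631 - 12 = -29.8524
Step 3: Compute Lagrangian.
L = 128.7711 + 2*-29.8524 = 69.0663


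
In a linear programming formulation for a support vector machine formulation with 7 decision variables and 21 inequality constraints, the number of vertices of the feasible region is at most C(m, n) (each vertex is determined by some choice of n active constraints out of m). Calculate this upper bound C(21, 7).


Each vertex corresponds to some choice of n active constraints out of m, so the number of vertices is at most C(m, n) = m! / (n!(m-n)!).
m = 21, n = 7
Numerator: 21 * 20 * 19 * 18 * 17 * 16 * 15
Denominator: 7! = 5040
C(21, 7) = 116280


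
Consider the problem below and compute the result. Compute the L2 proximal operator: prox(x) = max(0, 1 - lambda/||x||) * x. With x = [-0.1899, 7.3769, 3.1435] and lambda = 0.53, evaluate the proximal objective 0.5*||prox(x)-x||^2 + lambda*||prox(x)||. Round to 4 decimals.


Step 1: Compute ||x||.
||x|| = 8.021
Step 2: Compute scaling factor.
scale = max(0, 1 - 0.53/8.021) = 0.9339
Step 3: prox(x) = [-0.1774, 6.8895, 2.9358]
||prox(x)|| = 7.491
Step 4: Proximal objective.
0.5*||prox-x||^2 = 0.1405
lambda*||prox|| = 3.9702
Total = 4.1107


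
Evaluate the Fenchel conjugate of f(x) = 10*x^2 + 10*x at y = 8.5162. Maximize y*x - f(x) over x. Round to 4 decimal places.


f*(y) = sup_x {y*x - a*x^2 - b*x} = sup_x {(y-b)*x - a*x^2}
FOC: (y - b) - 2a*x = 0 => x* = (y - b)/(2a)
x* = (8.5162 - 10)/(2*10) = -0.0742
f*(8.5162) = (y-b)^2/(4a) = (8.5162 - 10)^2/(4*10)
= 2.2017/40 = 0.055


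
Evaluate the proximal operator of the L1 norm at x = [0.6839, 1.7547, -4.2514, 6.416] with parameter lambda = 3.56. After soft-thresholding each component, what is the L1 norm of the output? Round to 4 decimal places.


Soft-thresholding with lambda = 3.56:
prox(0.6839) = sign(0.6839)*max(|0.6839| - 3.56, 0) = 0.0
prox(1.7547) = sign(1.7547)*max(|1.7547| - 3.56, 0) = 0.0
prox(-4.2514) = sign(-4.2514)*max(|-4.2514| - 3.56, 0) = -0.6914
prox(6.416) = sign(6.416)*max(|6.416| - 3.56, 0) = 2.856
prox(x) = [0.0, 0.0, -0.6914, 2.856]
||prox(x)||_1 = 0.0 + 0.0 + 0.6914 + 2.856 = 3.5474


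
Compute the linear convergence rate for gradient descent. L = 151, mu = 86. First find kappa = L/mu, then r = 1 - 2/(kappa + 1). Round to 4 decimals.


Step 1: Compute the condition number.
kappa = L/mu = 151/86 = 1.7558
Step 2: Compute the convergence rate.
r = 1 - 2/(kappa + 1) = 1 - 2*mu/(L + mu) = (L - mu)/(L + mu) = 65/237 = 0.2743


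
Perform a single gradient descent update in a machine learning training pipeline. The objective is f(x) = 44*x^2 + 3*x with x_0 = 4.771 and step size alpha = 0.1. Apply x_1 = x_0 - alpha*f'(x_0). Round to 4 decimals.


We compute the gradient at x_0 and apply the update.
f'(x) = 88*x + 3
f'(4.771) = 88*4.771 + 3 = 422.848
x_1 = 4.771 - 0.1*422.848 = -37.5138


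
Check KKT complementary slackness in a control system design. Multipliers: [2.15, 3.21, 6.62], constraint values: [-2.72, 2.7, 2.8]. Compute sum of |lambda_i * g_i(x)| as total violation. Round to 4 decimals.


KKT complementary slackness check:
lambda_1 * g_1 = 2.15 * -2.72 = -5.848
lambda_2 * g_2 = 3.21 * 2.7 = 8.667
lambda_3 * g_3 = 6.62 * 2.8 = 18.536
Total violation = 5.848 + 8.667 + 18.536 = 33.051


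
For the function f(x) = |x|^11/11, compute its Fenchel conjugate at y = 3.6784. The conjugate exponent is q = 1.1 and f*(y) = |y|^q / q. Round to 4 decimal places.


The conjugate exponent q satisfies 1/p + 1/q = 1.
p = 11, so q = 11/(11 - 1) = 1.1
|y|^q = 3.6784^1.1 = 4.1901
f*(3.6784) = 4.1901 / 1.1 = 3.8092


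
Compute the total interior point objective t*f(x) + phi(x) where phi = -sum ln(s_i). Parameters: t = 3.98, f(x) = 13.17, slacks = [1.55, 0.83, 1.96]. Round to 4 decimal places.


Step 1: Compute log-barrier.
ln values: [0.4383, -0.1863, 0.6729]
phi = -(0.4383 - 0.1863 + 0.6729) = -0.9249
Step 2: Compute augmented objective.
t*f(x) = 3.98*13.17 = 52.4166
Total = 52.4166 - 0.9249 = 51.4917


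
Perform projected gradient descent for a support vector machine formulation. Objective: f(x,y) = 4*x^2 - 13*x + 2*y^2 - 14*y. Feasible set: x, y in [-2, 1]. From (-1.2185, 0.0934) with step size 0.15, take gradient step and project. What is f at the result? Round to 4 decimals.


Step 1: Compute gradient at (-1.2185, 0.0934).
grad_x = 2*4*-1.2185 - 13 = -22.748
grad_y = 2*2*0.0934 - 14 = -13.6264
Step 2: Gradient step.
x_raw = -1.2185 - 0.15*-22.748 = 2.1937
y_raw = 0.0934 - 0.15*-13.6264 = 2.1374
Step 3: Project onto [-2, 1].
x_proj = clip(2.1937) = 1.0
y_proj = clip(2.1374) = 1.0
Step 4: Evaluate f.
f(1.0, 1.0) = -21.0


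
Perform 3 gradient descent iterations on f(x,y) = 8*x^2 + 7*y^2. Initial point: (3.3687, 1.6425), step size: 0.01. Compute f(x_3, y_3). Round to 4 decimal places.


Gradient descent on f(x,y) = 8*x^2 + 7*y^2.
Starting point: (3.3687, 1.6425), alpha = 0.01
Step 1: grad_x = 2*8*3.3687 = 53.8992, grad_y = 2*7*1.6425 = 22.995
  x_1 = 3.3687 - 0.01*53.8992 = 2.8297
  y_1 = 1.6425 - 0.01*22.995 = 1.4126
Step 2: grad_x = 2*8*2.8297 = 45.2753, grad_y = 2*7*1.4126 = 19.7757
  x_2 = 2.8297 - 0.01*45.2753 = 2.377
  y_2 = 1.4126 - 0.01*19.7757 = 1.2148
Step 3: grad_x = 2*8*2.377 = 38.0313, grad_y = 2*7*1.2148 = 17.0071
  x_3 = 2.377 - 0.01*38.0313 = 1.9966
  y_3 = 1.2148 - 0.01*17.0071 = 1.0447
f(1.9966, 1.0447) = 8*1.9966^2 + 7*1.0447^2 = 39.5327


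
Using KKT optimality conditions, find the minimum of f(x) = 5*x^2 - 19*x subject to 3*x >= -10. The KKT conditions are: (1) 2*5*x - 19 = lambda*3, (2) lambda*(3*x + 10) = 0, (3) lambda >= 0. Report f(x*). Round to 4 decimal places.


Step 1: Try lambda = 0 (constraint inactive).
Stationarity: 2*5*x - 19 = 0
x* = 19/(2*5) = 1.9
Check constraint: 3*1.9 = 5.7 >= -10 -- satisfied.
Step 2: Compute optimal value.
f(x*) = 5*1.9^2 - 19*1.9 = -18.05


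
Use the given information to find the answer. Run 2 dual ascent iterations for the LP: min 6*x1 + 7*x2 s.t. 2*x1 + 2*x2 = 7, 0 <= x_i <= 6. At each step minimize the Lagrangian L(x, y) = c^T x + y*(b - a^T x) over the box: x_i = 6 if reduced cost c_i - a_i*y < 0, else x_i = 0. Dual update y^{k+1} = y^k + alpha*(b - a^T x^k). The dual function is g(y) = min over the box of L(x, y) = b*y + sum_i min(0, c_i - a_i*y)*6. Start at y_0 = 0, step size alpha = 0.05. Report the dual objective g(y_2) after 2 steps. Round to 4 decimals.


Dual ascent for LP: min 6*x1 + 7*x2, 2*x1 + 2*x2 = 7, 0 <= x_i <= 6
Step 1: y^k = 0.0, reduced costs: (6.0, 7.0)
  x^k = (0.0, 0.0), subgradient = b - a^T x = 7.0
  y^{k+1} = 0.0 + 0.05*7.0 = 0.35
Step 2: y^k = 0.35, reduced costs: (5.3, 6.3)
  x^k = (0.0, 0.0), subgradient = b - a^T x = 7.0
  y^{k+1} = 0.35 + 0.05*7.0 = 0.7
Dual objective at y_2 = 0.7: reduced costs (4.6, 5.6), box minimizer x = (0.0, 0.0)
g(y_2) = b*y + (c1 - a1*y)*x1 + (c2 - a2*y)*x2 = 7*0.7 + 4.6*0.0 + 5.6*0.0 = 4.9 + 0.0 + 0.0 = 4.9


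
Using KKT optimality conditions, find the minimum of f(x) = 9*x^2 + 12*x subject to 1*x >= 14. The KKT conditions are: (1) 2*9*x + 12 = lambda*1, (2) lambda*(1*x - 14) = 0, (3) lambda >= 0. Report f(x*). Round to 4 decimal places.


Step 1: Try lambda = 0 (constraint inactive).
x_unc = -12/(2*9) = -0.6667
Check: 1*-0.6667 = -0.6667 < 14 -- violated!
Step 2: Constraint must be active: 1*x = 14
x* = 14/1 = 14.0
lambda = (2*9*14.0 + 12)/1 = 264.0
Step 3: Compute optimal value.
f(x*) = 9*14.0^2 + 12*14.0 = 1932.0


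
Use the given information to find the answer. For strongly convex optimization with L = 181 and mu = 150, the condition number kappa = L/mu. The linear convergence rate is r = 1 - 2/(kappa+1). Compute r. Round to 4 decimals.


Step 1: Compute the condition number.
kappa = L/mu = 181/150 = 1.2067
Step 2: Compute the convergence rate.
r = 1 - 2/(kappa + 1) = 1 - 2*mu/(L + mu) = (L - mu)/(L + mu) = 31/331 = 0.0937


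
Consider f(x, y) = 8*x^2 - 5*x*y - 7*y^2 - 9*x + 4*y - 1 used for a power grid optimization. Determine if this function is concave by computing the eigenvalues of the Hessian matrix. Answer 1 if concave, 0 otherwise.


The Hessian of f(x,y) = 8*x^2 - 5*x*y - 7*y^2 - 9*x + 4*y - 1 is:
H = [[16, -5], [-5, -14]]
Trace = 16 - 14 = 2
Determinant = 16*-14 - (-5)^2 = -249
Discriminant = (2)^2 - 4*-249 = 1000.0
Eigenvalues: lambda_1 = -14.8114, lambda_2 = 16.8114
The function is not concave.

0
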